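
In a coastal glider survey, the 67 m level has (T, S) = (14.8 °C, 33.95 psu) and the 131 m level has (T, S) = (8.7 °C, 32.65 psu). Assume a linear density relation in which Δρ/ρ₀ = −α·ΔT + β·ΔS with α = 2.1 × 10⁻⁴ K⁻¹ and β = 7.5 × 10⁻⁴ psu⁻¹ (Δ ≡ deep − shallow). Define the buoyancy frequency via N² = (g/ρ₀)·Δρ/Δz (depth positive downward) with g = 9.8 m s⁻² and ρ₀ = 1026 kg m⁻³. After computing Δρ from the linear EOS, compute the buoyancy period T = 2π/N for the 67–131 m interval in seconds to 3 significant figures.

ΔT = -6.1 K, ΔS = -1.30 psu (deep − shallow).
Δρ/ρ₀ = −αΔT + βΔS = 1.281 × 10⁻³ − 9.75 × 10⁻⁴ = 3.06 × 10⁻⁴, so Δρ ≈ 0.3140 kg m⁻³.
N² = (g/ρ₀)·Δρ/Δz = g·(Δρ/ρ₀)/Δz = 9.8 × 3.06 × 10⁻⁴ / 64 = 4.6856 × 10⁻⁵ s⁻².
N = √(4.6856 × 10⁻⁵) = 6.8451 × 10⁻³ rad s⁻¹ → T = 2π/N = 917.91 s ≈ 918 s.

918 s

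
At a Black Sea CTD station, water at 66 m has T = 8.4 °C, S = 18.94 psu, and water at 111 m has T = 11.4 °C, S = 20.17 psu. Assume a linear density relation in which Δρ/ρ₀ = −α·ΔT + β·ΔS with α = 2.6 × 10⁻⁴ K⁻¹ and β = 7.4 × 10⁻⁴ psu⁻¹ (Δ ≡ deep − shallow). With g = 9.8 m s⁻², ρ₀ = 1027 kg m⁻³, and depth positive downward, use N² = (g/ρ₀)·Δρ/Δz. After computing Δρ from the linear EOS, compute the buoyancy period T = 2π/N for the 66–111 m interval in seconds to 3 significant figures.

ΔT = +3.0 K, ΔS = +1.23 psu (deep − shallow).
Δρ/ρ₀ = −αΔT + βΔS = -7.80 × 10⁻⁴ + 9.102 × 10⁻⁴ = 1.302 × 10⁻⁴, so Δρ ≈ 0.1337 kg m⁻³.
N² = (g/ρ₀)·Δρ/Δz = g·(Δρ/ρ₀)/Δz = 9.8 × 1.302 × 10⁻⁴ / 45 = 2.8355 × 10⁻⁵ s⁻².
N = √(2.8355 × 10⁻⁵) = 5.3249 × 10⁻³ rad s⁻¹ → T = 2π/N = 1.1800 × 10³ s ≈ 1.18 × 10³ s.

1.18 × 10³ s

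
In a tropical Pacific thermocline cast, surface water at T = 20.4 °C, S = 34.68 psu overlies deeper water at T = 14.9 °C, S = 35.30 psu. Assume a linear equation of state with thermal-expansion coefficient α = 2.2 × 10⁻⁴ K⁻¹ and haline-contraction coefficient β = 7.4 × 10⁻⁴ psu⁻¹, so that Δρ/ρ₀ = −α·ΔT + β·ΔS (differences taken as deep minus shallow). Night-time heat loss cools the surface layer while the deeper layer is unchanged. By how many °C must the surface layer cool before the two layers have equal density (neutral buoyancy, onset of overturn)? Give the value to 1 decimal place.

7.6 °C

Neutral buoyancy requires Δρ = 0, i.e. −α(T_deep − T_surf′) + β(S_deep − S_surf) = 0.
T_surf′ = T_deep − (β/α)·ΔS = 14.9 − (7.4 × 10⁻⁴/2.2 × 10⁻⁴)·(+0.62) = 12.815 °C.
Cooling required: 20.4 − (12.815) = 7.585 °C.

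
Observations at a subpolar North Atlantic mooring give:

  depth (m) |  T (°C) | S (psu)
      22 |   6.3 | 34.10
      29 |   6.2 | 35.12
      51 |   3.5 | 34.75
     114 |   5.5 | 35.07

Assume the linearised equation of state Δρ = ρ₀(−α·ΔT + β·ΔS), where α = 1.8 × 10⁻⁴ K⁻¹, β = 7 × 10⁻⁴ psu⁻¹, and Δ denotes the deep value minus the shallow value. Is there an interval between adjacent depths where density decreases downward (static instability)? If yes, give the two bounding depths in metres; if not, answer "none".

51–114 m

Evaluate Δρ/ρ₀ = −αΔT + βΔS across each adjacent pair:
  22–29 m: −αΔT+βΔS = −(1.8 × 10⁻⁴)(-0.1)+(7 × 10⁻⁴)(+1.02) = 7.3 × 10⁻⁴ → stable
  29–51 m: −αΔT+βΔS = −(1.8 × 10⁻⁴)(-2.7)+(7 × 10⁻⁴)(-0.37) = 2.3 × 10⁻⁴ → stable
  51–114 m: −αΔT+βΔS = −(1.8 × 10⁻⁴)(+2.0)+(7 × 10⁻⁴)(+0.32) = -1.4 × 10⁻⁴ → UNSTABLE
The 51–114 m interval has Δρ < 0: lighter water underlies denser water.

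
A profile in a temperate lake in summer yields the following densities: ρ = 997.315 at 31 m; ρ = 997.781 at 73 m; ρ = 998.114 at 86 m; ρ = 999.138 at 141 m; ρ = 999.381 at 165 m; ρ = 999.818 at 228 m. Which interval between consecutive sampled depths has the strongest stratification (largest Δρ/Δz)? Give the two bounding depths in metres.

Compute the density gradient over each adjacent pair:
  31–73 m: Δρ/Δz = 0.466/42 = 0.011 kg m⁻⁴
  73–86 m: Δρ/Δz = 0.333/13 = 0.026 kg m⁻⁴
  86–141 m: Δρ/Δz = 1.024/55 = 0.019 kg m⁻⁴
  141–165 m: Δρ/Δz = 0.243/24 = 0.010 kg m⁻⁴
  165–228 m: Δρ/Δz = 0.437/63 = 6.9 × 10⁻³ kg m⁻⁴
The largest gradient is in the 73–86 m interval — the pycnocline.

73–86 m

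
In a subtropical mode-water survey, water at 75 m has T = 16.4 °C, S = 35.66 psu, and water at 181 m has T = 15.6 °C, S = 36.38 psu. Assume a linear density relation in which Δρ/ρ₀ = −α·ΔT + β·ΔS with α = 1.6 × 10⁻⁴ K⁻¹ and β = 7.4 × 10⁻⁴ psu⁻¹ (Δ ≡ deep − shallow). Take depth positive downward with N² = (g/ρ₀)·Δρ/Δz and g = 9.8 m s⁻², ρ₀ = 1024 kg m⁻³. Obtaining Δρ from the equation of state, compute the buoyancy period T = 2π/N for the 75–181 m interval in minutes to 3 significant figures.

13.4 min

ΔT = -0.8 K, ΔS = +0.72 psu (deep − shallow).
Δρ/ρ₀ = −αΔT + βΔS = 1.28 × 10⁻⁴ + 5.328 × 10⁻⁴ = 6.608 × 10⁻⁴, so Δρ ≈ 0.6767 kg m⁻³.
N² = (g/ρ₀)·Δρ/Δz = g·(Δρ/ρ₀)/Δz = 9.8 × 6.608 × 10⁻⁴ / 106 = 6.1093 × 10⁻⁵ s⁻².
N = √(6.1093 × 10⁻⁵) = 7.8162 × 10⁻³ rad s⁻¹ → T = 2π/N = 803.87 s = 13.398 min ≈ 13.4 min.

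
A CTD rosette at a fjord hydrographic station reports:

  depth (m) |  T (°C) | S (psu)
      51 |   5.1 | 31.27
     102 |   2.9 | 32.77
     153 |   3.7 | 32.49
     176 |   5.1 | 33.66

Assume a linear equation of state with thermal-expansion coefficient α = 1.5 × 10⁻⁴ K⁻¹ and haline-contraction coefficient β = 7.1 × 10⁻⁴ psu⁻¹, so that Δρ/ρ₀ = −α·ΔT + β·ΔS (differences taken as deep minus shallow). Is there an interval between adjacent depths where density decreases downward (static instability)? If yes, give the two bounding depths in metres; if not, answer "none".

102–153 m

Evaluate Δρ/ρ₀ = −αΔT + βΔS across each adjacent pair:
  51–102 m: −αΔT+βΔS = −(1.5 × 10⁻⁴)(-2.2)+(7.1 × 10⁻⁴)(+1.50) = 1.4 × 10⁻³ → stable
  102–153 m: −αΔT+βΔS = −(1.5 × 10⁻⁴)(+0.8)+(7.1 × 10⁻⁴)(-0.28) = -3.2 × 10⁻⁴ → UNSTABLE
  153–176 m: −αΔT+βΔS = −(1.5 × 10⁻⁴)(+1.4)+(7.1 × 10⁻⁴)(+1.17) = 6.2 × 10⁻⁴ → stable
The 102–153 m interval has Δρ < 0: lighter water underlies denser water.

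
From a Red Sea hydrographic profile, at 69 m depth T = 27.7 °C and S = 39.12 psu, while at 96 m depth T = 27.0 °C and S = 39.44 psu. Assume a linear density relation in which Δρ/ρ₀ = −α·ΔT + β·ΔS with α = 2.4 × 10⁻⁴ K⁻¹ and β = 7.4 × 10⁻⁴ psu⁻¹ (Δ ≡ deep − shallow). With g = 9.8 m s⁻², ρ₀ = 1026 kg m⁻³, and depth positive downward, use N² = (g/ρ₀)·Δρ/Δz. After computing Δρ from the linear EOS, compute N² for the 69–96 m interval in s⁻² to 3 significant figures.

1.47 × 10⁻⁴ s⁻²

ΔT = -0.7 K, ΔS = +0.32 psu (deep − shallow).
Δρ/ρ₀ = −αΔT + βΔS = 1.68 × 10⁻⁴ + 2.368 × 10⁻⁴ = 4.048 × 10⁻⁴, so Δρ ≈ 0.4153 kg m⁻³.
N² = (g/ρ₀)·Δρ/Δz = g·(Δρ/ρ₀)/Δz = 9.8 × 4.048 × 10⁻⁴ / 27 = 1.4693 × 10⁻⁴ s⁻² ≈ 1.47 × 10⁻⁴ s⁻².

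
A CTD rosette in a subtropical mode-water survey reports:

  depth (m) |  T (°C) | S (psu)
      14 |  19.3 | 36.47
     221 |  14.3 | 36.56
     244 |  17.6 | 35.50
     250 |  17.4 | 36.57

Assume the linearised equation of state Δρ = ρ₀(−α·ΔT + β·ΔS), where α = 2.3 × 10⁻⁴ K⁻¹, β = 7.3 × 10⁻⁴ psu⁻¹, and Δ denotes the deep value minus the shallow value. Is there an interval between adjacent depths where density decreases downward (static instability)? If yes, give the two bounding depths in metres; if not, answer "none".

221–244 m

Evaluate Δρ/ρ₀ = −αΔT + βΔS across each adjacent pair:
  14–221 m: −αΔT+βΔS = −(2.3 × 10⁻⁴)(-5.0)+(7.3 × 10⁻⁴)(+0.09) = 1.2 × 10⁻³ → stable
  221–244 m: −αΔT+βΔS = −(2.3 × 10⁻⁴)(+3.3)+(7.3 × 10⁻⁴)(-1.06) = -1.5 × 10⁻³ → UNSTABLE
  244–250 m: −αΔT+βΔS = −(2.3 × 10⁻⁴)(-0.2)+(7.3 × 10⁻⁴)(+1.07) = 8.3 × 10⁻⁴ → stable
The 221–244 m interval has Δρ < 0: lighter water underlies denser water.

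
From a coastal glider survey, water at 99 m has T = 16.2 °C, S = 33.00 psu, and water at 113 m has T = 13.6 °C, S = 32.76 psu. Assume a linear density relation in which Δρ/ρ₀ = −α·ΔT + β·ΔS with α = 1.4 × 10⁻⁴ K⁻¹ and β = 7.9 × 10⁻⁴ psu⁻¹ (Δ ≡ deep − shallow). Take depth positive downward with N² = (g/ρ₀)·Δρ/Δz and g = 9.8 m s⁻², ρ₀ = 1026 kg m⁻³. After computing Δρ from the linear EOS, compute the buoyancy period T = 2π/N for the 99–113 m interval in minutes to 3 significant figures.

9.48 min

ΔT = -2.6 K, ΔS = -0.24 psu (deep − shallow).
Δρ/ρ₀ = −αΔT + βΔS = 3.64 × 10⁻⁴ − 1.896 × 10⁻⁴ = 1.744 × 10⁻⁴, so Δρ ≈ 0.1789 kg m⁻³.
N² = (g/ρ₀)·Δρ/Δz = g·(Δρ/ρ₀)/Δz = 9.8 × 1.744 × 10⁻⁴ / 14 = 1.2208 × 10⁻⁴ s⁻².
N = √(1.2208 × 10⁻⁴) = 0.011049 rad s⁻¹ → T = 2π/N = 568.67 s = 9.4778 min ≈ 9.48 min.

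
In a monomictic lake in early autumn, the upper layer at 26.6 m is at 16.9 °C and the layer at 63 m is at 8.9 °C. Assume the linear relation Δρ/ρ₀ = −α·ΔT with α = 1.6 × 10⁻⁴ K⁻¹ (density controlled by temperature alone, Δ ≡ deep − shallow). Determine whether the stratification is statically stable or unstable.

stable

ΔT = 8.9 − 16.9 = -8.0 K, so Δρ/ρ₀ = −αΔT = 1.28 × 10⁻³.
Δρ/ρ₀ > 0, so Δρ > 0: deeper water is denser → statically stable.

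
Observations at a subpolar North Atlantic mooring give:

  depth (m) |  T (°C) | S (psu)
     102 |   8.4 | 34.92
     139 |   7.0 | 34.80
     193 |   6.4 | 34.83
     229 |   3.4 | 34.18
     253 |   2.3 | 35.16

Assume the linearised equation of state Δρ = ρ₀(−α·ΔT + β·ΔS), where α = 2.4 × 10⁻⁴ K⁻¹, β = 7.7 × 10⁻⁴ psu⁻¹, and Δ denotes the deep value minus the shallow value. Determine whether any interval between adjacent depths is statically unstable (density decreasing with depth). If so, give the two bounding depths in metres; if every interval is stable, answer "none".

none

Evaluate Δρ/ρ₀ = −αΔT + βΔS across each adjacent pair:
  102–139 m: −αΔT+βΔS = −(2.4 × 10⁻⁴)(-1.4)+(7.7 × 10⁻⁴)(-0.12) = 2.4 × 10⁻⁴ → stable
  139–193 m: −αΔT+βΔS = −(2.4 × 10⁻⁴)(-0.6)+(7.7 × 10⁻⁴)(+0.03) = 1.7 × 10⁻⁴ → stable
  193–229 m: −αΔT+βΔS = −(2.4 × 10⁻⁴)(-3.0)+(7.7 × 10⁻⁴)(-0.65) = 2.2 × 10⁻⁴ → stable
  229–253 m: −αΔT+βΔS = −(2.4 × 10⁻⁴)(-1.1)+(7.7 × 10⁻⁴)(+0.98) = 1.0 × 10⁻³ → stable
Every interval has Δρ > 0: the column is stably stratified throughout.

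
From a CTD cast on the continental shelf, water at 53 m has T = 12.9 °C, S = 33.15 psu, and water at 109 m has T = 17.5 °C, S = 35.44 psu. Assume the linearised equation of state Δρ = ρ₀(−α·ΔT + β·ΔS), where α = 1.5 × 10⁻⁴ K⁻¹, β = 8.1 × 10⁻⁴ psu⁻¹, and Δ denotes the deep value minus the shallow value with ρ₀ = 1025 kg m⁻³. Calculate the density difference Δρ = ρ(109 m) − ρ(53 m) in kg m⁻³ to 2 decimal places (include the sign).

+1.19 kg m⁻³

ΔT = +4.6 K, ΔS = +2.29 psu (deep − shallow).
Δρ/ρ₀ = −(1.5 × 10⁻⁴)(+4.6) + (8.1 × 10⁻⁴)(+2.29) = 1.1649 × 10⁻³.
Δρ = 1025 × (1.1649 × 10⁻³) = +1.19 kg m⁻³.
Positive Δρ: denser below, stable.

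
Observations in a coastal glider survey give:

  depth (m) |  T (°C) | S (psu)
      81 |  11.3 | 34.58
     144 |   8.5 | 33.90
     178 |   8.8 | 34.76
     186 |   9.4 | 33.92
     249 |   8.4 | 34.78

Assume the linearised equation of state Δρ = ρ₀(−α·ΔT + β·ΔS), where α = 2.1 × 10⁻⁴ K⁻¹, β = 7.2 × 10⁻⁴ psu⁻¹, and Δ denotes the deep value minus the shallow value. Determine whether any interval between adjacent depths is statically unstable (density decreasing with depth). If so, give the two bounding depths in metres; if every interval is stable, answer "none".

178–186 m

Evaluate Δρ/ρ₀ = −αΔT + βΔS across each adjacent pair:
  81–144 m: −αΔT+βΔS = −(2.1 × 10⁻⁴)(-2.8)+(7.2 × 10⁻⁴)(-0.68) = 9.8 × 10⁻⁵ → stable
  144–178 m: −αΔT+βΔS = −(2.1 × 10⁻⁴)(+0.3)+(7.2 × 10⁻⁴)(+0.86) = 5.6 × 10⁻⁴ → stable
  178–186 m: −αΔT+βΔS = −(2.1 × 10⁻⁴)(+0.6)+(7.2 × 10⁻⁴)(-0.84) = -7.3 × 10⁻⁴ → UNSTABLE
  186–249 m: −αΔT+βΔS = −(2.1 × 10⁻⁴)(-1.0)+(7.2 × 10⁻⁴)(+0.86) = 8.3 × 10⁻⁴ → stable
The 178–186 m interval has Δρ < 0: lighter water underlies denser water.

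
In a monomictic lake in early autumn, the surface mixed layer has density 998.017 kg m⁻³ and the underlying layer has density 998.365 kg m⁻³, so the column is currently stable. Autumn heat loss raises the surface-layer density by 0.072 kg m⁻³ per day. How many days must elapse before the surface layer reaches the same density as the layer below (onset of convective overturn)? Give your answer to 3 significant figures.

Density deficit of the surface layer: 998.365 − 998.017 = 0.348 kg m⁻³.
Required change = 0.348 / 0.072 = 4.83 days.

4.83 days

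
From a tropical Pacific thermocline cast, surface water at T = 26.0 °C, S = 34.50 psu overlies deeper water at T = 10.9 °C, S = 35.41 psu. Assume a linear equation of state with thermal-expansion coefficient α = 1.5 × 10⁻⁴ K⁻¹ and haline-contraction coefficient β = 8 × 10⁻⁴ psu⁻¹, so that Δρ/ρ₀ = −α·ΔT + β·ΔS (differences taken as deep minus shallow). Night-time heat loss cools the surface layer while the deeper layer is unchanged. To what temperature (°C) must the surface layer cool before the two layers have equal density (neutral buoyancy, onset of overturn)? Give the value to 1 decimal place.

6.0 °C

Neutral buoyancy requires Δρ = 0, i.e. −α(T_deep − T_surf′) + β(S_deep − S_surf) = 0.
T_surf′ = T_deep − (β/α)·ΔS = 10.9 − (8 × 10⁻⁴/1.5 × 10⁻⁴)·(+0.91) = 6.047 °C.
Cooling required: 26.0 − (6.047) = 19.953 °C.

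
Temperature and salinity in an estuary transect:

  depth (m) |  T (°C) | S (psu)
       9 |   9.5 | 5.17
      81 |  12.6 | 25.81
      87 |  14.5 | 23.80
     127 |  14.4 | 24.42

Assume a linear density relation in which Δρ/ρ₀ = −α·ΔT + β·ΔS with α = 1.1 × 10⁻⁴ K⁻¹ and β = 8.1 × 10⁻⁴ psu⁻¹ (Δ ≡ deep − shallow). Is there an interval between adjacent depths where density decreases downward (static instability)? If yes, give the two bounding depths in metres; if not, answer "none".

81–87 m

Evaluate Δρ/ρ₀ = −αΔT + βΔS across each adjacent pair:
  9–81 m: −αΔT+βΔS = −(1.1 × 10⁻⁴)(+3.1)+(8.1 × 10⁻⁴)(+20.64) = 0.016 → stable
  81–87 m: −αΔT+βΔS = −(1.1 × 10⁻⁴)(+1.9)+(8.1 × 10⁻⁴)(-2.01) = -1.8 × 10⁻³ → UNSTABLE
  87–127 m: −αΔT+βΔS = −(1.1 × 10⁻⁴)(-0.1)+(8.1 × 10⁻⁴)(+0.62) = 5.1 × 10⁻⁴ → stable
The 81–87 m interval has Δρ < 0: lighter water underlies denser water.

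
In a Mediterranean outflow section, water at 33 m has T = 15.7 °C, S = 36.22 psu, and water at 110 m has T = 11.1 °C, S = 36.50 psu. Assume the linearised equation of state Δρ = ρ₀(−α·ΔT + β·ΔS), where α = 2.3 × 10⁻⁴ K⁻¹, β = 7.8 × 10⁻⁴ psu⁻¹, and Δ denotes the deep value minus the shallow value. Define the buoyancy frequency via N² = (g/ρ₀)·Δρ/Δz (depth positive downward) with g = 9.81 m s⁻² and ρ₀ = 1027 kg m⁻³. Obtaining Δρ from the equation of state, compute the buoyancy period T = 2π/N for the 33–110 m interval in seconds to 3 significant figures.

493 s

ΔT = -4.6 K, ΔS = +0.28 psu (deep − shallow).
Δρ/ρ₀ = −αΔT + βΔS = 1.058 × 10⁻³ + 2.184 × 10⁻⁴ = 1.2764 × 10⁻³, so Δρ ≈ 1.311 kg m⁻³.
N² = (g/ρ₀)·Δρ/Δz = g·(Δρ/ρ₀)/Δz = 9.81 × 1.2764 × 10⁻³ / 77 = 1.6262 × 10⁻⁴ s⁻².
N = √(1.6262 × 10⁻⁴) = 0.012752 rad s⁻¹ → T = 2π/N = 492.72 s ≈ 493 s.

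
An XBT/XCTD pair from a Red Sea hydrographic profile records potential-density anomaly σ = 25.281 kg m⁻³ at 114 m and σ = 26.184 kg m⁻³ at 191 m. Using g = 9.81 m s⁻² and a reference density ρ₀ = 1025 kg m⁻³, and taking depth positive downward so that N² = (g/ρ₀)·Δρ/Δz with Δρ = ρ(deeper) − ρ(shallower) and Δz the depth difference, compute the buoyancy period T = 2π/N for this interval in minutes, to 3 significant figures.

9.88 min

Δρ = 1026.184 − 1025.281 = 0.903 kg m⁻³ over Δz = 191 − 114 = 77 m.
N² = (9.81/1025) × (0.903/77) = 1.1224 × 10⁻⁴ s⁻².
N = √(1.1224 × 10⁻⁴) = 0.010594 rad s⁻¹, so T = 2π/N = 593.09 s = 9.8848 min ≈ 9.88 min.
Since Δρ > 0 the layer is stably stratified.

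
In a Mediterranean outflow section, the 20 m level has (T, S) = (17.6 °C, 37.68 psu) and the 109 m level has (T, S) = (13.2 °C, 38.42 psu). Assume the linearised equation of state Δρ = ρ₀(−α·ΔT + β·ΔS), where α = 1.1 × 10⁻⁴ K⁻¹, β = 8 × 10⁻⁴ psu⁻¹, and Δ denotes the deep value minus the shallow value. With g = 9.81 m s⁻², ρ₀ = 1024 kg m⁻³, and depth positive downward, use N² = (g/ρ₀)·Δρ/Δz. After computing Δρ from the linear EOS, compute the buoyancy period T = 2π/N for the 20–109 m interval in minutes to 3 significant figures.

ΔT = -4.4 K, ΔS = +0.74 psu (deep − shallow).
Δρ/ρ₀ = −αΔT + βΔS = 4.84 × 10⁻⁴ + 5.92 × 10⁻⁴ = 1.076 × 10⁻³, so Δρ ≈ 1.102 kg m⁻³.
N² = (g/ρ₀)·Δρ/Δz = g·(Δρ/ρ₀)/Δz = 9.81 × 1.076 × 10⁻³ / 89 = 1.1860 × 10⁻⁴ s⁻².
N = √(1.1860 × 10⁻⁴) = 0.010890 rad s⁻¹ → T = 2π/N = 576.97 s = 9.6162 min ≈ 9.62 min.

9.62 min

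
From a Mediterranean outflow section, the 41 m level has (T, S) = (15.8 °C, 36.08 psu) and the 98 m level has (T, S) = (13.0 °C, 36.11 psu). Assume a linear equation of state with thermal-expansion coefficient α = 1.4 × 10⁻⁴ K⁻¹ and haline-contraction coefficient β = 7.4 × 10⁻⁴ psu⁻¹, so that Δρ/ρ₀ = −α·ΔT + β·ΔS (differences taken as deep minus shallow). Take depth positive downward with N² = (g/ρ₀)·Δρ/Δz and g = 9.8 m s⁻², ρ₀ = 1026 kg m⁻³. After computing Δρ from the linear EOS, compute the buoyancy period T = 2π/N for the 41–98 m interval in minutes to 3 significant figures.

ΔT = -2.8 K, ΔS = +0.03 psu (deep − shallow).
Δρ/ρ₀ = −αΔT + βΔS = 3.92 × 10⁻⁴ + 2.22 × 10⁻⁵ = 4.142 × 10⁻⁴, so Δρ ≈ 0.4250 kg m⁻³.
N² = (g/ρ₀)·Δρ/Δz = g·(Δρ/ρ₀)/Δz = 9.8 × 4.142 × 10⁻⁴ / 57 = 7.1213 × 10⁻⁵ s⁻².
N = √(7.1213 × 10⁻⁵) = 8.4388 × 10⁻³ rad s⁻¹ → T = 2π/N = 744.56 s = 12.409 min ≈ 12.4 min.

12.4 min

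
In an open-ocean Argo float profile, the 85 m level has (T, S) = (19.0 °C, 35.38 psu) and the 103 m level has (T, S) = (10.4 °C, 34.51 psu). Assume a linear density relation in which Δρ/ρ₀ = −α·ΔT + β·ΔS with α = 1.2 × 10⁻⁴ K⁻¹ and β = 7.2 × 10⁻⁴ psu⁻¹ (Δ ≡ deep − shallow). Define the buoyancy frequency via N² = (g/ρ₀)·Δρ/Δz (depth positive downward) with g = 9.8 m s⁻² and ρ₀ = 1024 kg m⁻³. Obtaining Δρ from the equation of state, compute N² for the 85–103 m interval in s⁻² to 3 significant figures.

2.21 × 10⁻⁴ s⁻²

ΔT = -8.6 K, ΔS = -0.87 psu (deep − shallow).
Δρ/ρ₀ = −αΔT + βΔS = 1.032 × 10⁻³ − 6.264 × 10⁻⁴ = 4.056 × 10⁻⁴, so Δρ ≈ 0.4153 kg m⁻³.
N² = (g/ρ₀)·Δρ/Δz = g·(Δρ/ρ₀)/Δz = 9.8 × 4.056 × 10⁻⁴ / 18 = 2.2083 × 10⁻⁴ s⁻² ≈ 2.21 × 10⁻⁴ s⁻².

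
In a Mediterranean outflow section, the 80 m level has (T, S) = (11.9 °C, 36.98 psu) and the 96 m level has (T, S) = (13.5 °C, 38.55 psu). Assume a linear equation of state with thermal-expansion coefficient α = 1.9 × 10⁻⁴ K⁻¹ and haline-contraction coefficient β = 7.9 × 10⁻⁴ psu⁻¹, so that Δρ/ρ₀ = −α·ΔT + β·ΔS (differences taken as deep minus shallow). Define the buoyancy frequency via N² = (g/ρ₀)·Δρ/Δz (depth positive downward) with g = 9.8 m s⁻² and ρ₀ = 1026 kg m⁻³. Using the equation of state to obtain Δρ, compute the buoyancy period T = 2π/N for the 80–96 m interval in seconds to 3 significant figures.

ΔT = +1.6 K, ΔS = +1.57 psu (deep − shallow).
Δρ/ρ₀ = −αΔT + βΔS = -3.04 × 10⁻⁴ + 1.2403 × 10⁻³ = 9.363 × 10⁻⁴, so Δρ ≈ 0.9606 kg m⁻³.
N² = (g/ρ₀)·Δρ/Δz = g·(Δρ/ρ₀)/Δz = 9.8 × 9.363 × 10⁻⁴ / 16 = 5.7348 × 10⁻⁴ s⁻².
N = √(5.7348 × 10⁻⁴) = 0.023947 rad s⁻¹ → T = 2π/N = 262.38 s ≈ 262 s.

262 s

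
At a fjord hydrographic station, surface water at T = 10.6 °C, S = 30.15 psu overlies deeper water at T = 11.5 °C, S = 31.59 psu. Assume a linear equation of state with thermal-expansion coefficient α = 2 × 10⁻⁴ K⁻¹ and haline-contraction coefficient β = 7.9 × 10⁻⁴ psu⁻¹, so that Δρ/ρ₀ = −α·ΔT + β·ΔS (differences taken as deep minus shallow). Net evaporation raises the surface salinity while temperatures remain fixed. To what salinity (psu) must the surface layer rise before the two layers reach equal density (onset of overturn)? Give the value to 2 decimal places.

31.36 psu

Neutral buoyancy requires −α(T_deep − T_surf) + β(S_deep − S_surf′) = 0.
S_surf′ = S_deep − (α/β)·ΔT = 31.59 − (2 × 10⁻⁴/7.9 × 10⁻⁴)·(+0.9) = 31.3622 psu.
Increase required: 31.3622 − 30.15 = 1.2122 psu.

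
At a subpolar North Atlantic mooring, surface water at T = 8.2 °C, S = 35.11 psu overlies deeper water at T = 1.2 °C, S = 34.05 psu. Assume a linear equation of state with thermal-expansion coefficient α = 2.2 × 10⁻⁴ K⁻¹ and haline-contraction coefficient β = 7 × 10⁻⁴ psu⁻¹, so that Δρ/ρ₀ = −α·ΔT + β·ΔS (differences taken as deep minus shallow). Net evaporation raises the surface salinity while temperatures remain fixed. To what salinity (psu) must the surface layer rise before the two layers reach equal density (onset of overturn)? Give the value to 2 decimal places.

36.25 psu

Neutral buoyancy requires −α(T_deep − T_surf) + β(S_deep − S_surf′) = 0.
S_surf′ = S_deep − (α/β)·ΔT = 34.05 − (2.2 × 10⁻⁴/7 × 10⁻⁴)·(-7.0) = 36.2500 psu.
Increase required: 36.2500 − 35.11 = 1.1400 psu.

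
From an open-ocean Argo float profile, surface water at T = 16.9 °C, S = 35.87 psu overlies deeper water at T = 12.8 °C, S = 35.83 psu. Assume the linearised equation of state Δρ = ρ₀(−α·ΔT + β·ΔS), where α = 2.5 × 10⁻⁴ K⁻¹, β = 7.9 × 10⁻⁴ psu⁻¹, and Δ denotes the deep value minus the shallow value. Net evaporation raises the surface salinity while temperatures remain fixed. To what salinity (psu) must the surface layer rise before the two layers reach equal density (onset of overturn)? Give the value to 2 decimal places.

Neutral buoyancy requires −α(T_deep − T_surf) + β(S_deep − S_surf′) = 0.
S_surf′ = S_deep − (α/β)·ΔT = 35.83 − (2.5 × 10⁻⁴/7.9 × 10⁻⁴)·(-4.1) = 37.1275 psu.
Increase required: 37.1275 − 35.87 = 1.2575 psu.

37.13 psu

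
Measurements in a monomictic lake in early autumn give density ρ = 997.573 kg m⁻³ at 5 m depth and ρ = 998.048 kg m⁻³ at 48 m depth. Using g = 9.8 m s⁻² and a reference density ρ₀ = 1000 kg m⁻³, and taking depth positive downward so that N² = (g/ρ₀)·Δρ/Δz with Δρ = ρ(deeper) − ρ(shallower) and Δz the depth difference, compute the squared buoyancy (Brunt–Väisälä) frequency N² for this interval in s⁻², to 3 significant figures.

Δρ = 998.048 − 997.573 = 0.475 kg m⁻³ over Δz = 48 − 5 = 43 m.
N² = (9.8/1000) × (0.475/43) = 1.0826 × 10⁻⁴ s⁻² ≈ 1.08 × 10⁻⁴ s⁻².

1.08 × 10⁻⁴ s⁻²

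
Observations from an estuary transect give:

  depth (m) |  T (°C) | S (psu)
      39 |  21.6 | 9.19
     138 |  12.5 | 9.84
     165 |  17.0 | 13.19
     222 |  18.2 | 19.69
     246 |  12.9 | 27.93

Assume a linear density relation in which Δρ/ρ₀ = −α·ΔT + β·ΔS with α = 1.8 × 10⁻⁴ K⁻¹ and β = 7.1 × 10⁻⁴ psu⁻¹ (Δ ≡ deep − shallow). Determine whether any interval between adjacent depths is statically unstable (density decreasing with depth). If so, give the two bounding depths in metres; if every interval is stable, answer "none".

none

Evaluate Δρ/ρ₀ = −αΔT + βΔS across each adjacent pair:
  39–138 m: −αΔT+βΔS = −(1.8 × 10⁻⁴)(-9.1)+(7.1 × 10⁻⁴)(+0.65) = 2.1 × 10⁻³ → stable
  138–165 m: −αΔT+βΔS = −(1.8 × 10⁻⁴)(+4.5)+(7.1 × 10⁻⁴)(+3.35) = 1.6 × 10⁻³ → stable
  165–222 m: −αΔT+βΔS = −(1.8 × 10⁻⁴)(+1.2)+(7.1 × 10⁻⁴)(+6.50) = 4.4 × 10⁻³ → stable
  222–246 m: −αΔT+βΔS = −(1.8 × 10⁻⁴)(-5.3)+(7.1 × 10⁻⁴)(+8.24) = 6.8 × 10⁻³ → stable
Every interval has Δρ > 0: the column is stably stratified throughout.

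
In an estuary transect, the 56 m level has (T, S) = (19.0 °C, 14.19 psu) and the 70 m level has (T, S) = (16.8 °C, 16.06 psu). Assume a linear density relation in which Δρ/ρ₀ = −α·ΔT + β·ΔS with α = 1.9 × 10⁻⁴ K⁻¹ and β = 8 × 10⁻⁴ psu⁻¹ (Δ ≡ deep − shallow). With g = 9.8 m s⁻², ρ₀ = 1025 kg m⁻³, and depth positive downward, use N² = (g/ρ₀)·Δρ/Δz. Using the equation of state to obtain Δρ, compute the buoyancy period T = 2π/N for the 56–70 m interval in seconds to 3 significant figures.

ΔT = -2.2 K, ΔS = +1.87 psu (deep − shallow).
Δρ/ρ₀ = −αΔT + βΔS = 4.18 × 10⁻⁴ + 1.496 × 10⁻³ = 1.914 × 10⁻³, so Δρ ≈ 1.962 kg m⁻³.
N² = (g/ρ₀)·Δρ/Δz = g·(Δρ/ρ₀)/Δz = 9.8 × 1.914 × 10⁻³ / 14 = 1.3398 × 10⁻³ s⁻².
N = √(1.3398 × 10⁻³) = 0.036603 rad s⁻¹ → T = 2π/N = 171.66 s ≈ 172 s.

172 s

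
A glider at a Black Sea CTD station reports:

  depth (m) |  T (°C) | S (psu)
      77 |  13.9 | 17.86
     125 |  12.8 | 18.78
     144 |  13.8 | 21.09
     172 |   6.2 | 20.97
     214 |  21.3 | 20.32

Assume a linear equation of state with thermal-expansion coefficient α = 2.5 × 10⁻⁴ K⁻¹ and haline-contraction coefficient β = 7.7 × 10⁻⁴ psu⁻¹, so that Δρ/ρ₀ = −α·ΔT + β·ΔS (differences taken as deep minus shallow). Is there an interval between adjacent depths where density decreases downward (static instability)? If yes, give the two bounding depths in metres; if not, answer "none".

172–214 m

Evaluate Δρ/ρ₀ = −αΔT + βΔS across each adjacent pair:
  77–125 m: −αΔT+βΔS = −(2.5 × 10⁻⁴)(-1.1)+(7.7 × 10⁻⁴)(+0.92) = 9.8 × 10⁻⁴ → stable
  125–144 m: −αΔT+βΔS = −(2.5 × 10⁻⁴)(+1.0)+(7.7 × 10⁻⁴)(+2.31) = 1.5 × 10⁻³ → stable
  144–172 m: −αΔT+βΔS = −(2.5 × 10⁻⁴)(-7.6)+(7.7 × 10⁻⁴)(-0.12) = 1.8 × 10⁻³ → stable
  172–214 m: −αΔT+βΔS = −(2.5 × 10⁻⁴)(+15.1)+(7.7 × 10⁻⁴)(-0.65) = -4.3 × 10⁻³ → UNSTABLE
The 172–214 m interval has Δρ < 0: lighter water underlies denser water.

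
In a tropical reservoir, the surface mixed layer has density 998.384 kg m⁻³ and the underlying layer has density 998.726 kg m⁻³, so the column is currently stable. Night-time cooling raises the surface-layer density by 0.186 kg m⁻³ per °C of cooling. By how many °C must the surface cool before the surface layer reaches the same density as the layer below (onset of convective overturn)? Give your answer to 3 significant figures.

Density deficit of the surface layer: 998.726 − 998.384 = 0.342 kg m⁻³.
Required change = 0.342 / 0.186 = 1.84 °C.

1.84 °C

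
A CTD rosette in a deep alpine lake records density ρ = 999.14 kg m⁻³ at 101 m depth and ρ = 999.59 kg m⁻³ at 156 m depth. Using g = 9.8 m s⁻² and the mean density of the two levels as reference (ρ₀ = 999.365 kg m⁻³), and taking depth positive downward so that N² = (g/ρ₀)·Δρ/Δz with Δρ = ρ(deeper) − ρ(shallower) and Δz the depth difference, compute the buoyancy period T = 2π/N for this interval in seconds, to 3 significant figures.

701 s

Δρ = 999.59 − 999.14 = 0.45 kg m⁻³ over Δz = 156 − 101 = 55 m.
N² = (9.8/999.365) × (0.45/55) = 8.0233 × 10⁻⁵ s⁻².
N = √(8.0233 × 10⁻⁵) = 8.9573 × 10⁻³ rad s⁻¹, so T = 2π/N = 701.46 s ≈ 701 s.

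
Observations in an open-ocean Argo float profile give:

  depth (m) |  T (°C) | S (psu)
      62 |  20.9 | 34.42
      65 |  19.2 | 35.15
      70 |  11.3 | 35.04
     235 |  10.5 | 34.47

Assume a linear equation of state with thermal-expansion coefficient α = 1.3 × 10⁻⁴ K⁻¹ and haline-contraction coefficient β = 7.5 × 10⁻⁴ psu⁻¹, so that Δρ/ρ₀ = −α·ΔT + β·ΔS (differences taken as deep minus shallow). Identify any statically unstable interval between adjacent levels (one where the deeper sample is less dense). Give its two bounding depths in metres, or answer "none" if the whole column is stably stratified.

Evaluate Δρ/ρ₀ = −αΔT + βΔS across each adjacent pair:
  62–65 m: −αΔT+βΔS = −(1.3 × 10⁻⁴)(-1.7)+(7.5 × 10⁻⁴)(+0.73) = 7.7 × 10⁻⁴ → stable
  65–70 m: −αΔT+βΔS = −(1.3 × 10⁻⁴)(-7.9)+(7.5 × 10⁻⁴)(-0.11) = 9.4 × 10⁻⁴ → stable
  70–235 m: −αΔT+βΔS = −(1.3 × 10⁻⁴)(-0.8)+(7.5 × 10⁻⁴)(-0.57) = -3.2 × 10⁻⁴ → UNSTABLE
The 70–235 m interval has Δρ < 0: lighter water underlies denser water.

70–235 m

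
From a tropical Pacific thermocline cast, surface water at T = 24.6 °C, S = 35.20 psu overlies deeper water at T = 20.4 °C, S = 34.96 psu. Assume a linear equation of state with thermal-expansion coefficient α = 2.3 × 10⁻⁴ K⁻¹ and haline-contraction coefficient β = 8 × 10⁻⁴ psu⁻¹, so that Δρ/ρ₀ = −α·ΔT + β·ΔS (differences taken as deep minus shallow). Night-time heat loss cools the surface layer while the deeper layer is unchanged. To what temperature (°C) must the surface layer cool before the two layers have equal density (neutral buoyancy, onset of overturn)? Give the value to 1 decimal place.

21.2 °C

Neutral buoyancy requires Δρ = 0, i.e. −α(T_deep − T_surf′) + β(S_deep − S_surf) = 0.
T_surf′ = T_deep − (β/α)·ΔS = 20.4 − (8 × 10⁻⁴/2.3 × 10⁻⁴)·(-0.24) = 21.235 °C.
Cooling required: 24.6 − (21.235) = 3.365 °C.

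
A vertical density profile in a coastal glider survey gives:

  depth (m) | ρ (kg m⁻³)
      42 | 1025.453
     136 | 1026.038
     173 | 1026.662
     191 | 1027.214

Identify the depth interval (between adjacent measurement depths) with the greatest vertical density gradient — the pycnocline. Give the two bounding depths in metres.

Compute the density gradient over each adjacent pair:
  42–136 m: Δρ/Δz = 0.585/94 = 6.2 × 10⁻³ kg m⁻⁴
  136–173 m: Δρ/Δz = 0.624/37 = 0.017 kg m⁻⁴
  173–191 m: Δρ/Δz = 0.552/18 = 0.031 kg m⁻⁴
The largest gradient is in the 173–191 m interval — the pycnocline.

173–191 m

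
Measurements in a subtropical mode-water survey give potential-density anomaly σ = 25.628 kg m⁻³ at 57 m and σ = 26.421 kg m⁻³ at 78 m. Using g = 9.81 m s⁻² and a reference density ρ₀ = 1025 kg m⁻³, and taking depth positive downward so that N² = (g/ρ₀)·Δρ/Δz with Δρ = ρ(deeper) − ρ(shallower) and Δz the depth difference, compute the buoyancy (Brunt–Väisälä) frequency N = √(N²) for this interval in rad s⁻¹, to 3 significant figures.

Δρ = 1026.421 − 1025.628 = 0.793 kg m⁻³ over Δz = 78 − 57 = 21 m.
N² = (9.81/1025) × (0.793/21) = 3.6141 × 10⁻⁴ s⁻².
N = √(3.6141 × 10⁻⁴) = 0.019011 rad s⁻¹ ≈ 0.0190 rad s⁻¹.

0.0190 rad s⁻¹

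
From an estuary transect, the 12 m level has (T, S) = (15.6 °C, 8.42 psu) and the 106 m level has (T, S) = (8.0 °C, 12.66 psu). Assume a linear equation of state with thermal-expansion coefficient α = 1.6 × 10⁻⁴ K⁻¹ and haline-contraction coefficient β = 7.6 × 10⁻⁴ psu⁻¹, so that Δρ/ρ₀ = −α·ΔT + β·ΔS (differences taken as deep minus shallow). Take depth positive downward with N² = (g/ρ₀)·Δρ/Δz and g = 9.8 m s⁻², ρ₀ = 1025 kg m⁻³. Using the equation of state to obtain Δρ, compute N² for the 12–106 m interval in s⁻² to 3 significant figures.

4.63 × 10⁻⁴ s⁻²

ΔT = -7.6 K, ΔS = +4.24 psu (deep − shallow).
Δρ/ρ₀ = −αΔT + βΔS = 1.216 × 10⁻³ + 3.2224 × 10⁻³ = 4.4384 × 10⁻³, so Δρ ≈ 4.549 kg m⁻³.
N² = (g/ρ₀)·Δρ/Δz = g·(Δρ/ρ₀)/Δz = 9.8 × 4.4384 × 10⁻³ / 94 = 4.6273 × 10⁻⁴ s⁻² ≈ 4.63 × 10⁻⁴ s⁻².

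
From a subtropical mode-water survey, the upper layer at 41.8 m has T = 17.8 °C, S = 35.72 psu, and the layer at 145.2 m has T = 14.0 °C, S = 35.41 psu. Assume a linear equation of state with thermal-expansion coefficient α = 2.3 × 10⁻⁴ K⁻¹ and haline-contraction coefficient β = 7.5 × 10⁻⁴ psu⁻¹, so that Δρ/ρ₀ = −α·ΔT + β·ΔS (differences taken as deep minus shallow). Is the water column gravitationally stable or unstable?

ΔT = 14.0 − 17.8 = -3.8 K and ΔS = 35.41 − 35.72 = -0.31 psu (deep − shallow).
−αΔT = 8.74 × 10⁻⁴; βΔS = -2.325 × 10⁻⁴; sum Δρ/ρ₀ = 6.415 × 10⁻⁴.
Δρ/ρ₀ > 0, so Δρ > 0: deeper water is denser → statically stable.

stable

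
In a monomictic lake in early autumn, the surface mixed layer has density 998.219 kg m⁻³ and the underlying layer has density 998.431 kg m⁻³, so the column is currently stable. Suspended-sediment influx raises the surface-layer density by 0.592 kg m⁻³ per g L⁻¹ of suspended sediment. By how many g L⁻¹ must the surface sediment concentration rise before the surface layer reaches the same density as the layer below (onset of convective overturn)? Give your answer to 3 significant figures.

Density deficit of the surface layer: 998.431 − 998.219 = 0.212 kg m⁻³.
Required change = 0.212 / 0.592 = 0.358 g L⁻¹.

0.358 g L⁻¹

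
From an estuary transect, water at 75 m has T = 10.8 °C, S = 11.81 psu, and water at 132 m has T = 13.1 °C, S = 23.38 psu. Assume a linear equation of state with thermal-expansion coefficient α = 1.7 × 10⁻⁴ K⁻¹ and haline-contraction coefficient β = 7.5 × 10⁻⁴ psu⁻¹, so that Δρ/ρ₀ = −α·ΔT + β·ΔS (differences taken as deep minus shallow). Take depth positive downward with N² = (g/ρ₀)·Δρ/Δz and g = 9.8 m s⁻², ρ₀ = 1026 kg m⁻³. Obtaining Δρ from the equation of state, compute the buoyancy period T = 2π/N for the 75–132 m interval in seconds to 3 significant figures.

ΔT = +2.3 K, ΔS = +11.57 psu (deep − shallow).
Δρ/ρ₀ = −αΔT + βΔS = -3.91 × 10⁻⁴ + 8.6775 × 10⁻³ = 8.2865 × 10⁻³, so Δρ ≈ 8.502 kg m⁻³.
N² = (g/ρ₀)·Δρ/Δz = g·(Δρ/ρ₀)/Δz = 9.8 × 8.2865 × 10⁻³ / 57 = 1.4247 × 10⁻³ s⁻².
N = √(1.4247 × 10⁻³) = 0.037745 rad s⁻¹ → T = 2π/N = 166.46 s ≈ 166 s.

166 s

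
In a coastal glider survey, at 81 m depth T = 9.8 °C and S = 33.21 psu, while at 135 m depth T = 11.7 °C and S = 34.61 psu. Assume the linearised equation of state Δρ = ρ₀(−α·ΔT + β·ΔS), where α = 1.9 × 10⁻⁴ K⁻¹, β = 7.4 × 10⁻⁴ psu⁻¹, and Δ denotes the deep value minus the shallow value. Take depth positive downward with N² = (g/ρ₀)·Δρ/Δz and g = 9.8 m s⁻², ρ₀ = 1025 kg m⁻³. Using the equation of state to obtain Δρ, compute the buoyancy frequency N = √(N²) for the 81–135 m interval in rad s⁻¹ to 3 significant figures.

ΔT = +1.9 K, ΔS = +1.40 psu (deep − shallow).
Δρ/ρ₀ = −αΔT + βΔS = -3.61 × 10⁻⁴ + 1.036 × 10⁻³ = 6.75 × 10⁻⁴, so Δρ ≈ 0.6919 kg m⁻³.
N² = (g/ρ₀)·Δρ/Δz = g·(Δρ/ρ₀)/Δz = 9.8 × 6.75 × 10⁻⁴ / 54 = 1.2250 × 10⁻⁴ s⁻².
N = √(1.2250 × 10⁻⁴) = 0.011068 rad s⁻¹ ≈ 0.0111 rad s⁻¹.

0.0111 rad s⁻¹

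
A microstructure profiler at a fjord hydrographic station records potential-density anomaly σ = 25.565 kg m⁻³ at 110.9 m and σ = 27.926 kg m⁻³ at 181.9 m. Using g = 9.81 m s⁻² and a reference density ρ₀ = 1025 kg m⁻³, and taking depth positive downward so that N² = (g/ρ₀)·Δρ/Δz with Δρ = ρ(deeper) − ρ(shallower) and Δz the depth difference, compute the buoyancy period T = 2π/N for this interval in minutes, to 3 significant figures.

Δρ = 1027.926 − 1025.565 = 2.361 kg m⁻³ over Δz = 181.9 − 110.9 = 71 m.
N² = (9.81/1025) × (2.361/71) = 3.1826 × 10⁻⁴ s⁻².
N = √(3.1826 × 10⁻⁴) = 0.017840 rad s⁻¹, so T = 2π/N = 352.20 s = 5.8700 min ≈ 5.87 min.

5.87 min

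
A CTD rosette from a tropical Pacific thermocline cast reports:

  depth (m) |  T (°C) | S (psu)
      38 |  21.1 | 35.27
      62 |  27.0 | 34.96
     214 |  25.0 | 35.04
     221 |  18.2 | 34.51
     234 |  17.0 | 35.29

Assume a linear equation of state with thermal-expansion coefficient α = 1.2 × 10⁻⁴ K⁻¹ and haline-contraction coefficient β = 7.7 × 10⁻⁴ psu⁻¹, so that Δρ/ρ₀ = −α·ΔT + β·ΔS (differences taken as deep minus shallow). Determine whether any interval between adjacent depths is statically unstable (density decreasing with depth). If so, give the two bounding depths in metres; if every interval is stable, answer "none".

Evaluate Δρ/ρ₀ = −αΔT + βΔS across each adjacent pair:
  38–62 m: −αΔT+βΔS = −(1.2 × 10⁻⁴)(+5.9)+(7.7 × 10⁻⁴)(-0.31) = -9.5 × 10⁻⁴ → UNSTABLE
  62–214 m: −αΔT+βΔS = −(1.2 × 10⁻⁴)(-2.0)+(7.7 × 10⁻⁴)(+0.08) = 3.0 × 10⁻⁴ → stable
  214–221 m: −αΔT+βΔS = −(1.2 × 10⁻⁴)(-6.8)+(7.7 × 10⁻⁴)(-0.53) = 4.1 × 10⁻⁴ → stable
  221–234 m: −αΔT+βΔS = −(1.2 × 10⁻⁴)(-1.2)+(7.7 × 10⁻⁴)(+0.78) = 7.4 × 10⁻⁴ → stable
The 38–62 m interval has Δρ < 0: lighter water underlies denser water.

38–62 m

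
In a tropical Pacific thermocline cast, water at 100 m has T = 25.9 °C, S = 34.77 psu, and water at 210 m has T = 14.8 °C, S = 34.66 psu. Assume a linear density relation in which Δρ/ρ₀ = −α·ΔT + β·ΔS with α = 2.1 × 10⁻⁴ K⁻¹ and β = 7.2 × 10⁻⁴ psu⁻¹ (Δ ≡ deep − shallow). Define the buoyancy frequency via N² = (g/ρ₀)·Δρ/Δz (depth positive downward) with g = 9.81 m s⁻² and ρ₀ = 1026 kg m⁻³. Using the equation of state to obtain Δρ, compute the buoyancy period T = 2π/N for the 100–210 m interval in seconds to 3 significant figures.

ΔT = -11.1 K, ΔS = -0.11 psu (deep − shallow).
Δρ/ρ₀ = −αΔT + βΔS = 2.331 × 10⁻³ − 7.92 × 10⁻⁵ = 2.2518 × 10⁻³, so Δρ ≈ 2.310 kg m⁻³.
N² = (g/ρ₀)·Δρ/Δz = g·(Δρ/ρ₀)/Δz = 9.81 × 2.2518 × 10⁻³ / 110 = 2.0082 × 10⁻⁴ s⁻².
N = √(2.0082 × 10⁻⁴) = 0.014171 rad s⁻¹ → T = 2π/N = 443.38 s ≈ 443 s.

443 s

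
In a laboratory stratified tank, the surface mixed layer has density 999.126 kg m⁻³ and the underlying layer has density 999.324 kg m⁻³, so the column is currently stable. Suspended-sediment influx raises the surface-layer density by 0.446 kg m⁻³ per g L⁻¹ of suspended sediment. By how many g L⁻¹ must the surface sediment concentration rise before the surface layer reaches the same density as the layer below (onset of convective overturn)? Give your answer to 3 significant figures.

0.444 g L⁻¹

Density deficit of the surface layer: 999.324 − 999.126 = 0.198 kg m⁻³.
Required change = 0.198 / 0.446 = 0.444 g L⁻¹.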